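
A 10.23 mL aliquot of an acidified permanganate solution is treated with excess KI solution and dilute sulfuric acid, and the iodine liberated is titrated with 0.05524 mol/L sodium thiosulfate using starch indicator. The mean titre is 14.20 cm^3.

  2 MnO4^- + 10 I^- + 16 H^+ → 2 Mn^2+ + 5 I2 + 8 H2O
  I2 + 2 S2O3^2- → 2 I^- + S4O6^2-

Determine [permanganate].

0.01534 mol/L

n(S2O3^2-) = 0.01420 × 0.05524 = 7.844 × 10^-4 mol
n(I2) = n(S2O3^2-)/2 = 3.922 × 10^-4 mol
From the 2:5 ratio, n(MnO4^-) in the aliquot = 2/5 × 3.922 × 10^-4 = 1.569 × 10^-4 mol
[MnO4^-] = 1.569 × 10^-4 / 0.01023 = 0.01534 mol/L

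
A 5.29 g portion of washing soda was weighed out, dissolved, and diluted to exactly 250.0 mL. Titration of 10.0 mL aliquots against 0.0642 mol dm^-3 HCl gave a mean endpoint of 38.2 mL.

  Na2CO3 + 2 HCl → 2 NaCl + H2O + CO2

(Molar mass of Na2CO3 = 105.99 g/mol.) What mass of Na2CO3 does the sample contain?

n(HCl) per titration = 0.0382 × 0.0642 = 2.45 × 10^-3 mol
From the 1:2 ratio, n(Na2CO3) in each aliquot = 1/2 × 2.45 × 10^-3 = 1.23 × 10^-3 mol
n(Na2CO3) in the whole flask = 1.23 × 10^-3 × 250.0/10.0 = 0.0307 mol
mass of Na2CO3 = 0.0307 × 105.99 = 3.25 g

3.25 g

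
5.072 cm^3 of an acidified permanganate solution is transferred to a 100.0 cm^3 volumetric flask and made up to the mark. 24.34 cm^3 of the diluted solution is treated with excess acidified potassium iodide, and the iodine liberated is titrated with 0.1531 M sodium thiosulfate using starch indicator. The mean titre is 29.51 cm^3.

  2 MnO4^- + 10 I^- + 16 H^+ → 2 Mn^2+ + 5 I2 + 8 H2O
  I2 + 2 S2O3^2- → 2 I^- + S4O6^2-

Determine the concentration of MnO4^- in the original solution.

0.7319 M

n(S2O3^2-) = 0.02951 × 0.1531 = 4.518 × 10^-3 mol
n(I2) = n(S2O3^2-)/2 = 2.259 × 10^-3 mol
From the 2:5 ratio, n(MnO4^-) in the aliquot = 2/5 × 2.259 × 10^-3 = 9.036 × 10^-4 mol
[MnO4^-]_dilute = 9.036 × 10^-4 / 0.02434 = 0.03712 mol/L
[MnO4^-]_original = 0.03712 × 100.0/5.072 = 0.7319 mol/L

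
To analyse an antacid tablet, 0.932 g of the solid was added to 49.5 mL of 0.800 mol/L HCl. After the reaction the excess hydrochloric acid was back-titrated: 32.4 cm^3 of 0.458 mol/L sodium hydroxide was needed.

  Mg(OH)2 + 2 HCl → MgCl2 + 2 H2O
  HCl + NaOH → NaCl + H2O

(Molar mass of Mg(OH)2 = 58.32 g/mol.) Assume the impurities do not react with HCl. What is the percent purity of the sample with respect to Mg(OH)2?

77.5 %

n(HCl) added = 0.0495 × 0.800 = 0.0396 mol
n(NaOH) used in back-titration = 0.0324 × 0.458 = 0.0148 mol
n(HCl) left over = 0.0148 mol (1:1 ratio)
n(HCl) consumed by analyte = 0.0396 − 0.0148 = 0.0248 mol
From the 1:2 ratio, n(Mg(OH)2) = 1/2 × 0.0248 = 0.0124 mol
mass of Mg(OH)2 = 0.0124 × 58.32 = 0.722 g
% Mg(OH)2 = 0.722 / 0.932 × 100 = 77.5 %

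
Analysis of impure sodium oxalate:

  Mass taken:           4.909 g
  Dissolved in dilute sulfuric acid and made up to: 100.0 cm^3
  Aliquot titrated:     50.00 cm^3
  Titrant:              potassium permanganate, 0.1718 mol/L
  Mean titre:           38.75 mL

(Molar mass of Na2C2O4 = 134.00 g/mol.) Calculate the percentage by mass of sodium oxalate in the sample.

2 MnO4^- + 5 C2O4^2- + 16 H^+ → 2 Mn^2+ + 10 CO2 + 8 H2O
n(KMnO4) per titration = 0.03875 × 0.1718 = 6.657 × 10^-3 mol
From the 5:2 ratio, n(Na2C2O4) in each aliquot = 5/2 × 6.657 × 10^-3 = 0.01664 mol
n(Na2C2O4) in the whole flask = 0.01664 × 100.0/50.00 = 0.03329 mol
mass of Na2C2O4 = 0.03329 × 134.00 = 4.460 g
% Na2C2O4 = 4.460 / 4.909 × 100 = 90.86 %

90.86 %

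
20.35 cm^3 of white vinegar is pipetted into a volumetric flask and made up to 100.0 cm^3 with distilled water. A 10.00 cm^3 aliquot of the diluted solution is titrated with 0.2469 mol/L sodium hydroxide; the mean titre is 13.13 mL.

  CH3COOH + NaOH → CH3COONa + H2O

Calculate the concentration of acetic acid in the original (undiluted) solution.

1.593 mol/L

n(NaOH) = 0.01313 × 0.2469 = 3.242 × 10^-3 mol
n(CH3COOH) in the aliquot = 3.242 × 10^-3 mol (1:1 ratio)
[CH3COOH]_dilute = 3.242 × 10^-3 / 0.01000 = 0.3242 mol/L
Dilution factor = 100.0 / 20.35 = 4.914
[CH3COOH]_stock = 0.3242 × 4.914 = 1.593 mol/L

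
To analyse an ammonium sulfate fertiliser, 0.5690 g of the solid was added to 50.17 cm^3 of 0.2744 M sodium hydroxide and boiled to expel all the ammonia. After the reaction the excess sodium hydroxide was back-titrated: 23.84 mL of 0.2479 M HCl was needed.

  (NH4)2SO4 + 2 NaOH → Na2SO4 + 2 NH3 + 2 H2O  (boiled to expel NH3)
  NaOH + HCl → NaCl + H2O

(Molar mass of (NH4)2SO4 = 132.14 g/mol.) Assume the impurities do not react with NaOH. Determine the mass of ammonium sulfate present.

n(NaOH) added = 0.05017 × 0.2744 = 0.01377 mol
n(HCl) used in back-titration = 0.02384 × 0.2479 = 5.910 × 10^-3 mol
n(NaOH) left over = 5.910 × 10^-3 mol (1:1 ratio)
n(NaOH) consumed by analyte = 0.01377 − 5.910 × 10^-3 = 7.857 × 10^-3 mol
From the 1:2 ratio, n((NH4)2SO4) = 1/2 × 7.857 × 10^-3 = 3.928 × 10^-3 mol
mass of (NH4)2SO4 = 3.928 × 10^-3 × 132.14 = 0.5191 g

0.5191 g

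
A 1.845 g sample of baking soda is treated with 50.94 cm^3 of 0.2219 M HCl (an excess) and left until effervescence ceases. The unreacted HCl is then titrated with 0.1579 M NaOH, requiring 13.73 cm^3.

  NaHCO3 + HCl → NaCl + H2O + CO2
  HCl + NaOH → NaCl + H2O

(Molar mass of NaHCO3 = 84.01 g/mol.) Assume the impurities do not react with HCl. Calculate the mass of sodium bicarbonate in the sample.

0.7675 g

n(HCl) added = 0.05094 × 0.2219 = 0.01130 mol
n(NaOH) used in back-titration = 0.01373 × 0.1579 = 2.168 × 10^-3 mol
n(HCl) left over = 2.168 × 10^-3 mol (1:1 ratio)
n(HCl) consumed by analyte = 0.01130 − 2.168 × 10^-3 = 9.136 × 10^-3 mol
n(NaHCO3) = 9.136 × 10^-3 mol (1:1 ratio)
mass of NaHCO3 = 9.136 × 10^-3 × 84.01 = 0.7675 g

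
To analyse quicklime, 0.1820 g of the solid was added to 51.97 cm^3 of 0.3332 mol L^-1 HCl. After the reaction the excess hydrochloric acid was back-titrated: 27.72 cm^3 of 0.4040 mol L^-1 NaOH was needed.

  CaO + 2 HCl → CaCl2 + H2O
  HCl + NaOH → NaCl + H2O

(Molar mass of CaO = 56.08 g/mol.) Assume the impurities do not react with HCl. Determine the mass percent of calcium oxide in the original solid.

94.25 %

n(HCl) added = 0.05197 × 0.3332 = 0.01732 mol
n(NaOH) used in back-titration = 0.02772 × 0.4040 = 0.01120 mol
n(HCl) left over = 0.01120 mol (1:1 ratio)
n(HCl) consumed by analyte = 0.01732 − 0.01120 = 6.118 × 10^-3 mol
From the 1:2 ratio, n(CaO) = 1/2 × 6.118 × 10^-3 = 3.059 × 10^-3 mol
mass of CaO = 3.059 × 10^-3 × 56.08 = 0.1715 g
% CaO = 0.1715 / 0.1820 × 100 = 94.25 %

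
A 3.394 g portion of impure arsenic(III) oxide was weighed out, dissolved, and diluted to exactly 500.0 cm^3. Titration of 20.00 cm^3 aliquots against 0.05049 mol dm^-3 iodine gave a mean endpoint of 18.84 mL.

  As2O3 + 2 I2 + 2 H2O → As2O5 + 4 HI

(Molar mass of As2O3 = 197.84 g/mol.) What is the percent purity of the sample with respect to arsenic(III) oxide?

69.31 %

n(I2) per titration = 0.01884 × 0.05049 = 9.512 × 10^-4 mol
From the 1:2 ratio, n(As2O3) in each aliquot = 1/2 × 9.512 × 10^-4 = 4.756 × 10^-4 mol
n(As2O3) in the whole flask = 4.756 × 10^-4 × 500.0/20.00 = 0.01189 mol
mass of As2O3 = 0.01189 × 197.84 = 2.352 g
% As2O3 = 2.352 / 3.394 × 100 = 69.31 %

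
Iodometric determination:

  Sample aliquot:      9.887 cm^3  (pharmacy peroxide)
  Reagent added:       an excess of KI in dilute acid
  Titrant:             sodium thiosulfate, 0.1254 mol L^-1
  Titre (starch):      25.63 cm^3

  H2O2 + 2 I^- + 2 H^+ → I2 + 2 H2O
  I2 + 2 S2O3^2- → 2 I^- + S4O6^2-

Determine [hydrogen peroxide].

n(S2O3^2-) = 0.02563 × 0.1254 = 3.214 × 10^-3 mol
n(I2) = n(S2O3^2-)/2 = 1.607 × 10^-3 mol
n(H2O2) in the aliquot = 1.607 × 10^-3 mol (1:1 ratio)
[H2O2] = 1.607 × 10^-3 / 0.009887 = 0.1625 mol/L

0.1625 mol/L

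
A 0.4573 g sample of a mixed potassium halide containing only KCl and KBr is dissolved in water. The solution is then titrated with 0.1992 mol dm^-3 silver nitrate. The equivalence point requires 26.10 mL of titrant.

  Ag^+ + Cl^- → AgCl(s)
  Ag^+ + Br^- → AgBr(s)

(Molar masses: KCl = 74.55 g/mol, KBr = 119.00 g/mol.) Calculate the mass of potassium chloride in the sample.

0.2707 g

n(AgNO3) = 0.02610 × 0.1992 = 5.199 × 10^-3 mol
Let x = n(KCl), y = n(KBr).
Titrant: 1x + 1y = 5.199 × 10^-3;  mass: 74.55x + 119.00y = 0.4573
Solving, x = 3.631 × 10^-3 mol, y = 1.568 × 10^-3 mol
mass of KCl = 3.631 × 10^-3 × 74.55 = 0.2707 g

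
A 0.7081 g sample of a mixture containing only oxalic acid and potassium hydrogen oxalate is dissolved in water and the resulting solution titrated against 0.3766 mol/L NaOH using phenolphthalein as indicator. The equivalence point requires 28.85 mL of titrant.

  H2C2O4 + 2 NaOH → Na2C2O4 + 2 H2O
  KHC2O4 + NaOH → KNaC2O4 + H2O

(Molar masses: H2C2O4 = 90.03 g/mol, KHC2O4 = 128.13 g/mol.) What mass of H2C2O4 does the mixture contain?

n(NaOH) = 0.02885 × 0.3766 = 0.01086 mol
Let x = n(H2C2O4), y = n(KHC2O4).
Titrant: 2x + 1y = 0.01086;  mass: 90.03x + 128.13y = 0.7081
Solving, x = 4.115 × 10^-3 mol, y = 2.635 × 10^-3 mol
mass of H2C2O4 = 4.115 × 10^-3 × 90.03 = 0.3705 g

0.3705 g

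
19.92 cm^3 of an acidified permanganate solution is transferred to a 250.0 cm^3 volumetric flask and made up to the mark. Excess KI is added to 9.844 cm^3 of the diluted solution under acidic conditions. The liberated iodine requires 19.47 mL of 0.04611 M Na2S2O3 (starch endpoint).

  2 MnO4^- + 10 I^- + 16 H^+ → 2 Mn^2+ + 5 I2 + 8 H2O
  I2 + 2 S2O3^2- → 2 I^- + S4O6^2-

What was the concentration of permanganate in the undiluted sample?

n(S2O3^2-) = 0.01947 × 0.04611 = 8.978 × 10^-4 mol
n(I2) = n(S2O3^2-)/2 = 4.489 × 10^-4 mol
From the 2:5 ratio, n(MnO4^-) in the aliquot = 2/5 × 4.489 × 10^-4 = 1.796 × 10^-4 mol
[MnO4^-]_dilute = 1.796 × 10^-4 / 0.009844 = 0.01824 mol/L
[MnO4^-]_original = 0.01824 × 250.0/19.92 = 0.2289 mol/L

0.2289 M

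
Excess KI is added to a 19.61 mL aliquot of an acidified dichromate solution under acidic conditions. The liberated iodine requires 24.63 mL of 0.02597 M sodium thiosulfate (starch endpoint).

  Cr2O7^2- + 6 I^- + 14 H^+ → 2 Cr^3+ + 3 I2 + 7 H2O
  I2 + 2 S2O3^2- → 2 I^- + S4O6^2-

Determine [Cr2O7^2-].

0.005436 M

n(S2O3^2-) = 0.02463 × 0.02597 = 6.396 × 10^-4 mol
n(I2) = n(S2O3^2-)/2 = 3.198 × 10^-4 mol
From the 1:3 ratio, n(Cr2O7^2-) in the aliquot = 1/3 × 3.198 × 10^-4 = 1.066 × 10^-4 mol
[Cr2O7^2-] = 1.066 × 10^-4 / 0.01961 = 0.005436 mol/L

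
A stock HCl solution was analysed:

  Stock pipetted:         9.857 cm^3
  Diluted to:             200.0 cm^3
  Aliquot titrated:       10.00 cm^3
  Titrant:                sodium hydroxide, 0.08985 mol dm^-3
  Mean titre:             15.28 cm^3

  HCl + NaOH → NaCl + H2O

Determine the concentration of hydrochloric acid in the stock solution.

2.786 mol/L

n(NaOH) = 0.01528 × 0.08985 = 1.373 × 10^-3 mol
n(HCl) in the aliquot = 1.373 × 10^-3 mol (1:1 ratio)
[HCl]_dilute = 1.373 × 10^-3 / 0.01000 = 0.1373 mol/L
Dilution factor = 200.0 / 9.857 = 20.29
[HCl]_stock = 0.1373 × 20.29 = 2.786 mol/L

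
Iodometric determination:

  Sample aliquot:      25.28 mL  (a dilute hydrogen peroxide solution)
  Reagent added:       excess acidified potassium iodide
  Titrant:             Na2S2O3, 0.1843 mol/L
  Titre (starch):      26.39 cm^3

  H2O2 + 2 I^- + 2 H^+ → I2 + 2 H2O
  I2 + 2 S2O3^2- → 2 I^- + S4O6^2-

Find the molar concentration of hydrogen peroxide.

0.09620 mol/L

n(S2O3^2-) = 0.02639 × 0.1843 = 4.864 × 10^-3 mol
n(I2) = n(S2O3^2-)/2 = 2.432 × 10^-3 mol
n(H2O2) in the aliquot = 2.432 × 10^-3 mol (1:1 ratio)
[H2O2] = 2.432 × 10^-3 / 0.02528 = 0.09620 mol/L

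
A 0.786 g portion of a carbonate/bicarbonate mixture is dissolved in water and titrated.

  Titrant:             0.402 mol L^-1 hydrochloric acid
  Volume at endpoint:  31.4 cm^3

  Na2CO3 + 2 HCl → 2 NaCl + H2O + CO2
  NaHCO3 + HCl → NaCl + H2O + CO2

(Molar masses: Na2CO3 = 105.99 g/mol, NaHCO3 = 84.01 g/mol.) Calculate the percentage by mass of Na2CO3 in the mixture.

59.7 %

n(HCl) = 0.0314 × 0.402 = 0.0126 mol
Let x = n(Na2CO3), y = n(NaHCO3).
Titrant: 2x + 1y = 0.0126;  mass: 105.99x + 84.01y = 0.786
Solving, x = 4.42 × 10^-3 mol, y = 3.77 × 10^-3 mol
mass of Na2CO3 = 4.42 × 10^-3 × 105.99 = 0.469 g
% Na2CO3 = 0.469 / 0.786 × 100 = 59.7 %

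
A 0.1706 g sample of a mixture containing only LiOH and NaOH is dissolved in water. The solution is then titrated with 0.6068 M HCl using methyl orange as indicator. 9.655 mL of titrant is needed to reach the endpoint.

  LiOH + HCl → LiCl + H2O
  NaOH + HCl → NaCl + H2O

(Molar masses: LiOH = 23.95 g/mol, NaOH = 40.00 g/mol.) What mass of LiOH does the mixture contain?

0.09512 g

n(HCl) = 0.009655 × 0.6068 = 5.859 × 10^-3 mol
Let x = n(LiOH), y = n(NaOH).
Titrant: 1x + 1y = 5.859 × 10^-3;  mass: 23.95x + 40.00y = 0.1706
Solving, x = 3.972 × 10^-3 mol, y = 1.887 × 10^-3 mol
mass of LiOH = 3.972 × 10^-3 × 23.95 = 0.09512 g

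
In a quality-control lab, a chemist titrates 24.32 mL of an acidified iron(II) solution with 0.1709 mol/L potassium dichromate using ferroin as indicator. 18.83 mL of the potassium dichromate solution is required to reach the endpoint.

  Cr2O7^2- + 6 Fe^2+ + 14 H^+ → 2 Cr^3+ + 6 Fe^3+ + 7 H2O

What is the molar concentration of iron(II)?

0.7939 mol/L

n(K2Cr2O7) = 0.01883 L × 0.1709 mol/L = 3.218 × 10^-3 mol
From the 6:1 mole ratio, n(Fe2+) = 6/1 × 3.218 × 10^-3 = 0.01931 mol
[Fe2+] = 0.01931 mol / 0.02432 L = 0.7939 mol/L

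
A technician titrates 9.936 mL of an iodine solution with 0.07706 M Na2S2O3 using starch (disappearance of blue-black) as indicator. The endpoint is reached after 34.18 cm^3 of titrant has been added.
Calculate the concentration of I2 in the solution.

0.1325 M

I2 + 2 S2O3^2- → 2 I^- + S4O6^2-
n(Na2S2O3) = 0.03418 L × 0.07706 mol/L = 2.634 × 10^-3 mol
From the 1:2 mole ratio, n(I2) = 1/2 × 2.634 × 10^-3 = 1.317 × 10^-3 mol
[I2] = 1.317 × 10^-3 mol / 0.009936 L = 0.1325 mol/L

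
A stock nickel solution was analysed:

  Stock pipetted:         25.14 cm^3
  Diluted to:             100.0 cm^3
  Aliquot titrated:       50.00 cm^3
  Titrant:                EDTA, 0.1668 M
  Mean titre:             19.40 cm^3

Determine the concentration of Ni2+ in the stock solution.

0.2574 M

Ni^2+ + EDTA^4- → [Ni(EDTA)]^2-
n(EDTA) = 0.01940 × 0.1668 = 3.236 × 10^-3 mol
n(Ni2+) in the aliquot = 3.236 × 10^-3 mol (1:1 ratio)
[Ni2+]_dilute = 3.236 × 10^-3 / 0.05000 = 0.06472 mol/L
Dilution factor = 100.0 / 25.14 = 3.978
[Ni2+]_stock = 0.06472 × 3.978 = 0.2574 mol/L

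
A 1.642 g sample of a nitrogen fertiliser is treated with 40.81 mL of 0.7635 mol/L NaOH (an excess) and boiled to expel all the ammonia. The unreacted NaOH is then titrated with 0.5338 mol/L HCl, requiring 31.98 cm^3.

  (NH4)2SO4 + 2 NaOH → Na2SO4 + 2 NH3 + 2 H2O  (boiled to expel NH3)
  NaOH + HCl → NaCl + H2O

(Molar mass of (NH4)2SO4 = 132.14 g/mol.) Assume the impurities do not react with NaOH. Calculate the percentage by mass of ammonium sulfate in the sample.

n(NaOH) added = 0.04081 × 0.7635 = 0.03116 mol
n(HCl) used in back-titration = 0.03198 × 0.5338 = 0.01707 mol
n(NaOH) left over = 0.01707 mol (1:1 ratio)
n(NaOH) consumed by analyte = 0.03116 − 0.01707 = 0.01409 mol
From the 1:2 ratio, n((NH4)2SO4) = 1/2 × 0.01409 = 7.044 × 10^-3 mol
mass of (NH4)2SO4 = 7.044 × 10^-3 × 132.14 = 0.9308 g
% (NH4)2SO4 = 0.9308 / 1.642 × 100 = 56.68 %

56.68 %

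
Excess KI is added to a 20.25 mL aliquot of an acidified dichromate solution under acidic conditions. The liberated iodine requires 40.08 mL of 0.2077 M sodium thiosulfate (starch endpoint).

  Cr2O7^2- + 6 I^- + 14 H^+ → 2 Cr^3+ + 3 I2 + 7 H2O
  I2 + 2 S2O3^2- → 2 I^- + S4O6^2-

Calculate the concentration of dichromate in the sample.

0.06852 M

n(S2O3^2-) = 0.04008 × 0.2077 = 8.325 × 10^-3 mol
n(I2) = n(S2O3^2-)/2 = 4.162 × 10^-3 mol
From the 1:3 ratio, n(Cr2O7^2-) in the aliquot = 1/3 × 4.162 × 10^-3 = 1.387 × 10^-3 mol
[Cr2O7^2-] = 1.387 × 10^-3 / 0.02025 = 0.06852 mol/L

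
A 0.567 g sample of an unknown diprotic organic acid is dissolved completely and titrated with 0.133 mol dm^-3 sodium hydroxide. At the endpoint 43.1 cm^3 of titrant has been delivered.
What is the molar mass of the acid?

198 g/mol

n(NaOH) = 0.0431 L × 0.133 mol/L = 5.73 × 10^-3 mol
From the 1:2 ratio, n(H2A) = 1/2 × 5.73 × 10^-3 = 2.87 × 10^-3 mol
M = m / n = 0.567 g / 2.87 × 10^-3 mol = 198 g/mol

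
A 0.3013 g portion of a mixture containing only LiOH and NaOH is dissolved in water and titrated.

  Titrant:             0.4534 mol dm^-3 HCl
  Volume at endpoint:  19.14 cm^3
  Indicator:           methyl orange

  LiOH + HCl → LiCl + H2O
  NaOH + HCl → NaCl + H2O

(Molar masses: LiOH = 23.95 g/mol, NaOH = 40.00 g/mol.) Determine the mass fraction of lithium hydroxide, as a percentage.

n(HCl) = 0.01914 × 0.4534 = 8.678 × 10^-3 mol
Let x = n(LiOH), y = n(NaOH).
Titrant: 1x + 1y = 8.678 × 10^-3;  mass: 23.95x + 40.00y = 0.3013
Solving, x = 2.855 × 10^-3 mol, y = 5.823 × 10^-3 mol
mass of LiOH = 2.855 × 10^-3 × 23.95 = 0.06838 g
% LiOH = 0.06838 / 0.3013 × 100 = 22.69 %

22.69 %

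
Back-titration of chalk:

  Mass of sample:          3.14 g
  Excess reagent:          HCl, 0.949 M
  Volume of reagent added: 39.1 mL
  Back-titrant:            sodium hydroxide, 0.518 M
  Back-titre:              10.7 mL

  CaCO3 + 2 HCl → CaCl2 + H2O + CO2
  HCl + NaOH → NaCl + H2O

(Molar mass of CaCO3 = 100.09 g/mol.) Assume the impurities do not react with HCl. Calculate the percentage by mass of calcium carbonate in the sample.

50.3 %

n(HCl) added = 0.0391 × 0.949 = 0.0371 mol
n(NaOH) used in back-titration = 0.0107 × 0.518 = 5.54 × 10^-3 mol
n(HCl) left over = 5.54 × 10^-3 mol (1:1 ratio)
n(HCl) consumed by analyte = 0.0371 − 5.54 × 10^-3 = 0.0316 mol
From the 1:2 ratio, n(CaCO3) = 1/2 × 0.0316 = 0.0158 mol
mass of CaCO3 = 0.0158 × 100.09 = 1.58 g
% CaCO3 = 1.58 / 3.14 × 100 = 50.3 %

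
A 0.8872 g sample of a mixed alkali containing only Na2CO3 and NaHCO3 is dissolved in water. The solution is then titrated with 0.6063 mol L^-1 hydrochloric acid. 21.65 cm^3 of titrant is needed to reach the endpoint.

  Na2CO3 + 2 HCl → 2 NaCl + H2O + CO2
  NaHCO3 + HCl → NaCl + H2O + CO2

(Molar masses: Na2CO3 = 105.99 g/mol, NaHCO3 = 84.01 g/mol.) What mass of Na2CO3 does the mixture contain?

n(HCl) = 0.02165 × 0.6063 = 0.01313 mol
Let x = n(Na2CO3), y = n(NaHCO3).
Titrant: 2x + 1y = 0.01313;  mass: 105.99x + 84.01y = 0.8872
Solving, x = 3.475 × 10^-3 mol, y = 6.177 × 10^-3 mol
mass of Na2CO3 = 3.475 × 10^-3 × 105.99 = 0.3683 g

0.3683 g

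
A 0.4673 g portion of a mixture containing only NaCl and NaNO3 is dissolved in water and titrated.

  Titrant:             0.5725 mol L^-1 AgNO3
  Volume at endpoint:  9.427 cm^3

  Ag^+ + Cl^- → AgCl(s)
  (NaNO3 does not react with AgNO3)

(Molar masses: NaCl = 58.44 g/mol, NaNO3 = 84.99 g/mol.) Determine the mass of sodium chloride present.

0.3154 g

n(AgNO3) = 0.009427 × 0.5725 = 5.397 × 10^-3 mol
Let x = n(NaCl), y = n(NaNO3).
Titrant: 1x = 5.397 × 10^-3;  mass: 58.44x + 84.99y = 0.4673
Solving, x = 5.397 × 10^-3 mol, y = 1.787 × 10^-3 mol
mass of NaCl = 5.397 × 10^-3 × 58.44 = 0.3154 g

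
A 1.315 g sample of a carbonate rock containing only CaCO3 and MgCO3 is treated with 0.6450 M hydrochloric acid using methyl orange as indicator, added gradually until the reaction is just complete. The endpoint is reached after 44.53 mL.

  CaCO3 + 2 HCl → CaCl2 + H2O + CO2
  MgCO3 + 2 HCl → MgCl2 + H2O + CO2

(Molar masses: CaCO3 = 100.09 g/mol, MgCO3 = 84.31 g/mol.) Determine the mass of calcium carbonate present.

0.6611 g

n(HCl) = 0.04453 × 0.6450 = 0.02872 mol
Let x = n(CaCO3), y = n(MgCO3).
Titrant: 2x + 2y = 0.02872;  mass: 100.09x + 84.31y = 1.315
Solving, x = 6.605 × 10^-3 mol, y = 7.756 × 10^-3 mol
mass of CaCO3 = 6.605 × 10^-3 × 100.09 = 0.6611 g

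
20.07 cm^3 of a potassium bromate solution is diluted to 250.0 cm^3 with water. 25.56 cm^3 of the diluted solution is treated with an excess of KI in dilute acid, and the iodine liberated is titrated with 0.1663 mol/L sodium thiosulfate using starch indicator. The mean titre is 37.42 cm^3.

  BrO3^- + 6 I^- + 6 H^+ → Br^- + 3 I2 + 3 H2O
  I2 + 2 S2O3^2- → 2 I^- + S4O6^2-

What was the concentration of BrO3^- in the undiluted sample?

n(S2O3^2-) = 0.03742 × 0.1663 = 6.223 × 10^-3 mol
n(I2) = n(S2O3^2-)/2 = 3.111 × 10^-3 mol
From the 1:3 ratio, n(BrO3^-) in the aliquot = 1/3 × 3.111 × 10^-3 = 1.037 × 10^-3 mol
[BrO3^-]_dilute = 1.037 × 10^-3 / 0.02556 = 0.04058 mol/L
[BrO3^-]_original = 0.04058 × 250.0/20.07 = 0.5054 mol/L

0.5054 mol/L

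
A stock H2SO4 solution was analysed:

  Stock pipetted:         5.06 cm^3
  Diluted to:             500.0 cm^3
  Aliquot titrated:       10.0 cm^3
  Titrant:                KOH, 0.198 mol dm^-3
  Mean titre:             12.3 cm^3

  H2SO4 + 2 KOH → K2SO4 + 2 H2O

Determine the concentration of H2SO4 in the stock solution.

12.0 mol/L

n(KOH) = 0.0123 × 0.198 = 2.44 × 10^-3 mol
From the 1:2 ratio, n(H2SO4) in the aliquot = 1/2 × 2.44 × 10^-3 = 1.22 × 10^-3 mol
[H2SO4]_dilute = 1.22 × 10^-3 / 0.0100 = 0.122 mol/L
Dilution factor = 500.0 / 5.06 = 98.81
[H2SO4]_stock = 0.122 × 98.81 = 12.0 mol/L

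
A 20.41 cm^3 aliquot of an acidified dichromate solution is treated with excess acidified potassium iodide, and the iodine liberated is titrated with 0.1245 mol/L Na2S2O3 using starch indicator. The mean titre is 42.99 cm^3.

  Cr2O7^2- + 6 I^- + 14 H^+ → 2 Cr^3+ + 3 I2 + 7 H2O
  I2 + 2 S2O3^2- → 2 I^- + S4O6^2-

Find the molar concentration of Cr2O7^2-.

n(S2O3^2-) = 0.04299 × 0.1245 = 5.352 × 10^-3 mol
n(I2) = n(S2O3^2-)/2 = 2.676 × 10^-3 mol
From the 1:3 ratio, n(Cr2O7^2-) in the aliquot = 1/3 × 2.676 × 10^-3 = 8.920 × 10^-4 mol
[Cr2O7^2-] = 8.920 × 10^-4 / 0.02041 = 0.04371 mol/L

0.04371 mol/L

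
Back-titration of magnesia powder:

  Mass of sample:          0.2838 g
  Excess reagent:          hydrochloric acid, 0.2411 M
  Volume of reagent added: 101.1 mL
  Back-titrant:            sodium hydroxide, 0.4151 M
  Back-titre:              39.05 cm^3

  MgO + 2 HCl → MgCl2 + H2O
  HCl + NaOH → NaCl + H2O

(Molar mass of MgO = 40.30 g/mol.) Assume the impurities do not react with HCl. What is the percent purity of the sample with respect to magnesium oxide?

n(HCl) added = 0.1011 × 0.2411 = 0.02438 mol
n(NaOH) used in back-titration = 0.03905 × 0.4151 = 0.01621 mol
n(HCl) left over = 0.01621 mol (1:1 ratio)
n(HCl) consumed by analyte = 0.02438 − 0.01621 = 8.166 × 10^-3 mol
From the 1:2 ratio, n(MgO) = 1/2 × 8.166 × 10^-3 = 4.083 × 10^-3 mol
mass of MgO = 4.083 × 10^-3 × 40.30 = 0.1645 g
% MgO = 0.1645 / 0.2838 × 100 = 57.98 %

57.98 %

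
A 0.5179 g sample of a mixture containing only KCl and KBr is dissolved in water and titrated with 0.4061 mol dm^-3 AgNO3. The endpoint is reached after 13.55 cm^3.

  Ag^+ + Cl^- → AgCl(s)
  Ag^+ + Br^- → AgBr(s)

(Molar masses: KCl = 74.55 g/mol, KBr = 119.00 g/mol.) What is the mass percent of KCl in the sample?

44.34 %

n(AgNO3) = 0.01355 × 0.4061 = 5.503 × 10^-3 mol
Let x = n(KCl), y = n(KBr).
Titrant: 1x + 1y = 5.503 × 10^-3;  mass: 74.55x + 119.00y = 0.5179
Solving, x = 3.080 × 10^-3 mol, y = 2.422 × 10^-3 mol
mass of KCl = 3.080 × 10^-3 × 74.55 = 0.2296 g
% KCl = 0.2296 / 0.5179 × 100 = 44.34 %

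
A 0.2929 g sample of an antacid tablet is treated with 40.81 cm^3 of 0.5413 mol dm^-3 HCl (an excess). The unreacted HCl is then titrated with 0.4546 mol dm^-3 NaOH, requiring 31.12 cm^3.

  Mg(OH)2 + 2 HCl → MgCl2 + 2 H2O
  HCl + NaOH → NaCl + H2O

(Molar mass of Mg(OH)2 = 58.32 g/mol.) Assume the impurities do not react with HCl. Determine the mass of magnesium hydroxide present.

n(HCl) added = 0.04081 × 0.5413 = 0.02209 mol
n(NaOH) used in back-titration = 0.03112 × 0.4546 = 0.01415 mol
n(HCl) left over = 0.01415 mol (1:1 ratio)
n(HCl) consumed by analyte = 0.02209 − 0.01415 = 7.943 × 10^-3 mol
From the 1:2 ratio, n(Mg(OH)2) = 1/2 × 7.943 × 10^-3 = 3.972 × 10^-3 mol
mass of Mg(OH)2 = 3.972 × 10^-3 × 58.32 = 0.2316 g

0.2316 g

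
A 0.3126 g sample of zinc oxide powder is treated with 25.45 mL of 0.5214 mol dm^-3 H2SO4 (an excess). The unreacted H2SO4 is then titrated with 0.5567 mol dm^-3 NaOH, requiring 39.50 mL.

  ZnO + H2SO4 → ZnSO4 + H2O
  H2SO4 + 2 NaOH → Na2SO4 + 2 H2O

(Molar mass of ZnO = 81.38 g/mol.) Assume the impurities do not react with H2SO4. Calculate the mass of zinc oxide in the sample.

0.1851 g

n(H2SO4) added = 0.02545 × 0.5214 = 0.01327 mol
n(NaOH) used in back-titration = 0.03950 × 0.5567 = 0.02199 mol
From the 1:2 ratio, n(H2SO4) left over = 1/2 × 0.02199 = 0.01099 mol
n(H2SO4) consumed by analyte = 0.01327 − 0.01099 = 2.275 × 10^-3 mol
n(ZnO) = 2.275 × 10^-3 mol (1:1 ratio)
mass of ZnO = 2.275 × 10^-3 × 81.38 = 0.1851 g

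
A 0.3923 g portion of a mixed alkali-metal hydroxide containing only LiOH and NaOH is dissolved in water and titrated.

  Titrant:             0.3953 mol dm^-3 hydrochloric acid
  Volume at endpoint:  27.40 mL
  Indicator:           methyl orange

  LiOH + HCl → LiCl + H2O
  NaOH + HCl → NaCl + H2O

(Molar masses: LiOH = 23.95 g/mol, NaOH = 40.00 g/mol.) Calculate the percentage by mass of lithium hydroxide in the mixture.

15.58 %

n(HCl) = 0.02740 × 0.3953 = 0.01083 mol
Let x = n(LiOH), y = n(NaOH).
Titrant: 1x + 1y = 0.01083;  mass: 23.95x + 40.00y = 0.3923
Solving, x = 2.551 × 10^-3 mol, y = 8.280 × 10^-3 mol
mass of LiOH = 2.551 × 10^-3 × 23.95 = 0.06110 g
% LiOH = 0.06110 / 0.3923 × 100 = 15.58 %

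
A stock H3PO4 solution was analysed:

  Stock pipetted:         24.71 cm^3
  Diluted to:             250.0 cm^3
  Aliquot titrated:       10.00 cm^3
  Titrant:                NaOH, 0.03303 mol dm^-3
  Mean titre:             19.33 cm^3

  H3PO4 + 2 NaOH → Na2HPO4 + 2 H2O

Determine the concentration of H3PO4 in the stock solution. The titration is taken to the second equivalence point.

0.3230 mol/L

n(NaOH) = 0.01933 × 0.03303 = 6.385 × 10^-4 mol
From the 1:2 ratio, n(H3PO4) in the aliquot = 1/2 × 6.385 × 10^-4 = 3.192 × 10^-4 mol
[H3PO4]_dilute = 3.192 × 10^-4 / 0.01000 = 0.03192 mol/L
Dilution factor = 250.0 / 24.71 = 10.12
[H3PO4]_stock = 0.03192 × 10.12 = 0.3230 mol/L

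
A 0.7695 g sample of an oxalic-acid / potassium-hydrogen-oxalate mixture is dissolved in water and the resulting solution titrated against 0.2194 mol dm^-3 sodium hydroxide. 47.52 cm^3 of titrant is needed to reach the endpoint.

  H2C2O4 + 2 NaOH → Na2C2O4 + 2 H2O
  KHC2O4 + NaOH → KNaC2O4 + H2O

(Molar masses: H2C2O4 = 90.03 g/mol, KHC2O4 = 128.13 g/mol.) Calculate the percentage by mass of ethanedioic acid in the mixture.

39.86 %

n(NaOH) = 0.04752 × 0.2194 = 0.01043 mol
Let x = n(H2C2O4), y = n(KHC2O4).
Titrant: 2x + 1y = 0.01043;  mass: 90.03x + 128.13y = 0.7695
Solving, x = 3.407 × 10^-3 mol, y = 3.612 × 10^-3 mol
mass of H2C2O4 = 3.407 × 10^-3 × 90.03 = 0.3067 g
% H2C2O4 = 0.3067 / 0.7695 × 100 = 39.86 %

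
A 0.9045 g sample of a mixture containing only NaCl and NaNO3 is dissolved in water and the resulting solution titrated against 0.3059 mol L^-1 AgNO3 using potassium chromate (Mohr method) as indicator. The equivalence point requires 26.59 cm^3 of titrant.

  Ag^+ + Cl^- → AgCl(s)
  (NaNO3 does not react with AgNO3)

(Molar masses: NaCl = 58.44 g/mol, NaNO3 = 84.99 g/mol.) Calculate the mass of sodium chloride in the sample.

n(AgNO3) = 0.02659 × 0.3059 = 8.134 × 10^-3 mol
Let x = n(NaCl), y = n(NaNO3).
Titrant: 1x = 8.134 × 10^-3;  mass: 58.44x + 84.99y = 0.9045
Solving, x = 8.134 × 10^-3 mol, y = 5.049 × 10^-3 mol
mass of NaCl = 8.134 × 10^-3 × 58.44 = 0.4753 g

0.4753 g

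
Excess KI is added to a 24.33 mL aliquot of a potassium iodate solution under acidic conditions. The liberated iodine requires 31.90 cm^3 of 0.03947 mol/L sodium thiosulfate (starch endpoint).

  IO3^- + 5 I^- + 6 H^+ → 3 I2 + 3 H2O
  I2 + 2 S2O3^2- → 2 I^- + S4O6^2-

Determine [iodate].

0.008625 mol/L

n(S2O3^2-) = 0.03190 × 0.03947 = 1.259 × 10^-3 mol
n(I2) = n(S2O3^2-)/2 = 6.295 × 10^-4 mol
From the 1:3 ratio, n(IO3^-) in the aliquot = 1/3 × 6.295 × 10^-4 = 2.098 × 10^-4 mol
[IO3^-] = 2.098 × 10^-4 / 0.02433 = 0.008625 mol/L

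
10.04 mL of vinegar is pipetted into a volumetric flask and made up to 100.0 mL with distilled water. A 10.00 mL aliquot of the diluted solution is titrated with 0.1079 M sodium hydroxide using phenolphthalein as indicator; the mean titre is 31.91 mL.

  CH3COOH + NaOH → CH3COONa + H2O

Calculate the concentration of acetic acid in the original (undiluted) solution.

n(NaOH) = 0.03191 × 0.1079 = 3.443 × 10^-3 mol
n(CH3COOH) in the aliquot = 3.443 × 10^-3 mol (1:1 ratio)
[CH3COOH]_dilute = 3.443 × 10^-3 / 0.01000 = 0.3443 mol/L
Dilution factor = 100.0 / 10.04 = 9.960
[CH3COOH]_stock = 0.3443 × 9.960 = 3.429 mol/L

3.429 M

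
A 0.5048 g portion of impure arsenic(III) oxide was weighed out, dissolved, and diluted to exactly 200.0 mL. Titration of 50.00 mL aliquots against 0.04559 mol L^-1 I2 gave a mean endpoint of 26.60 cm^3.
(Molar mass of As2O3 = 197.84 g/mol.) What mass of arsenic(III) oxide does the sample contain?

As2O3 + 2 I2 + 2 H2O → As2O5 + 4 HI
n(I2) per titration = 0.02660 × 0.04559 = 1.213 × 10^-3 mol
From the 1:2 ratio, n(As2O3) in each aliquot = 1/2 × 1.213 × 10^-3 = 6.063 × 10^-4 mol
n(As2O3) in the whole flask = 6.063 × 10^-4 × 200.0/50.00 = 2.425 × 10^-3 mol
mass of As2O3 = 2.425 × 10^-3 × 197.84 = 0.4798 g

0.4798 g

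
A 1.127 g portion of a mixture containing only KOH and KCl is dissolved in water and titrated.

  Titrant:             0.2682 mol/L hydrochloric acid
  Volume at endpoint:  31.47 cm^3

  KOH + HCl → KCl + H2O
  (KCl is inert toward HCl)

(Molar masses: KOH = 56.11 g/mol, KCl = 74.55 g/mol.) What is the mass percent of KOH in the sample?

42.02 %

n(HCl) = 0.03147 × 0.2682 = 8.440 × 10^-3 mol
Let x = n(KOH), y = n(KCl).
Titrant: 1x = 8.440 × 10^-3;  mass: 56.11x + 74.55y = 1.127
Solving, x = 8.440 × 10^-3 mol, y = 8.765 × 10^-3 mol
mass of KOH = 8.440 × 10^-3 × 56.11 = 0.4736 g
% KOH = 0.4736 / 1.127 × 100 = 42.02 %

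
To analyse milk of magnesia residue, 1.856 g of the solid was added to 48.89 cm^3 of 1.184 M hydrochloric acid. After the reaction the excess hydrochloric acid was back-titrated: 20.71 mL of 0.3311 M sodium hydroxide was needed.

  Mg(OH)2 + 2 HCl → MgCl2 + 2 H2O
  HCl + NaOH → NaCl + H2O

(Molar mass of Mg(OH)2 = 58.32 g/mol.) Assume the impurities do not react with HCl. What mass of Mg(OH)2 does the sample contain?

n(HCl) added = 0.04889 × 1.184 = 0.05789 mol
n(NaOH) used in back-titration = 0.02071 × 0.3311 = 6.857 × 10^-3 mol
n(HCl) left over = 6.857 × 10^-3 mol (1:1 ratio)
n(HCl) consumed by analyte = 0.05789 − 6.857 × 10^-3 = 0.05103 mol
From the 1:2 ratio, n(Mg(OH)2) = 1/2 × 0.05103 = 0.02551 mol
mass of Mg(OH)2 = 0.02551 × 58.32 = 1.488 g

1.488 g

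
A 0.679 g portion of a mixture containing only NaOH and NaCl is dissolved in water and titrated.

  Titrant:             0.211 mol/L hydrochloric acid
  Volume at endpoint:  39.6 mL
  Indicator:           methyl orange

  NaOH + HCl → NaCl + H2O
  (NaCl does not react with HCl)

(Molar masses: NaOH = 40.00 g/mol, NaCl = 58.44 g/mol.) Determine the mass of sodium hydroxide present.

0.334 g

n(HCl) = 0.0396 × 0.211 = 8.36 × 10^-3 mol
Let x = n(NaOH), y = n(NaCl).
Titrant: 1x = 8.36 × 10^-3;  mass: 40.00x + 58.44y = 0.679
Solving, x = 8.36 × 10^-3 mol, y = 5.90 × 10^-3 mol
mass of NaOH = 8.36 × 10^-3 × 40.00 = 0.334 g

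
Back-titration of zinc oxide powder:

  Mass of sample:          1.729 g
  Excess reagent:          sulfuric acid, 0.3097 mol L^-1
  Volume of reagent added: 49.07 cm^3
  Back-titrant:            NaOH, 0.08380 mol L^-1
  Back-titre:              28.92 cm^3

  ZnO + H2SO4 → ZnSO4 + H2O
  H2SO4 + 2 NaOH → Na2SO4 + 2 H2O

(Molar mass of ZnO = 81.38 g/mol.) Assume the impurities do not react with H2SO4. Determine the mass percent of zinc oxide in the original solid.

65.83 %

n(H2SO4) added = 0.04907 × 0.3097 = 0.01520 mol
n(NaOH) used in back-titration = 0.02892 × 0.08380 = 2.423 × 10^-3 mol
From the 1:2 ratio, n(H2SO4) left over = 1/2 × 2.423 × 10^-3 = 1.212 × 10^-3 mol
n(H2SO4) consumed by analyte = 0.01520 − 1.212 × 10^-3 = 0.01399 mol
n(ZnO) = 0.01399 mol (1:1 ratio)
mass of ZnO = 0.01399 × 81.38 = 1.138 g
% ZnO = 1.138 / 1.729 × 100 = 65.83 %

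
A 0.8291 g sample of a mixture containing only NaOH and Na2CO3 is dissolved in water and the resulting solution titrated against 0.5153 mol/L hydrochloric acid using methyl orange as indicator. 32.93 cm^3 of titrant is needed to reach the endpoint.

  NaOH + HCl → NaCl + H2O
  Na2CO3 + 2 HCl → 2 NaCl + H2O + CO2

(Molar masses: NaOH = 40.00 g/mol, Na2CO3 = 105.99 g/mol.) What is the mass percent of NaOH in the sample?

n(HCl) = 0.03293 × 0.5153 = 0.01697 mol
Let x = n(NaOH), y = n(Na2CO3).
Titrant: 1x + 2y = 0.01697;  mass: 40.00x + 105.99y = 0.8291
Solving, x = 5.399 × 10^-3 mol, y = 5.785 × 10^-3 mol
mass of NaOH = 5.399 × 10^-3 × 40.00 = 0.2160 g
% NaOH = 0.2160 / 0.8291 × 100 = 26.05 %

26.05 %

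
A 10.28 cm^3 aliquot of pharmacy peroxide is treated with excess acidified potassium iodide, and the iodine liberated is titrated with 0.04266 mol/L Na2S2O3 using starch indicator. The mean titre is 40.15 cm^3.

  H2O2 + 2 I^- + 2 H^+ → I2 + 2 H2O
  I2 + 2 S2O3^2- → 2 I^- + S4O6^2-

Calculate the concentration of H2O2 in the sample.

n(S2O3^2-) = 0.04015 × 0.04266 = 1.713 × 10^-3 mol
n(I2) = n(S2O3^2-)/2 = 8.564 × 10^-4 mol
n(H2O2) in the aliquot = 8.564 × 10^-4 mol (1:1 ratio)
[H2O2] = 8.564 × 10^-4 / 0.01028 = 0.08331 mol/L

0.08331 mol/L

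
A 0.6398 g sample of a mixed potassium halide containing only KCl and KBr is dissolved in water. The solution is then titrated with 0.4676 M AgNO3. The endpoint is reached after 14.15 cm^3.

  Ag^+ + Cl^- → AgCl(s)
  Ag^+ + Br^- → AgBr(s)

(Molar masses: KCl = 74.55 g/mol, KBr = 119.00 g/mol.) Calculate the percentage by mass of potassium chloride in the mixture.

n(AgNO3) = 0.01415 × 0.4676 = 6.617 × 10^-3 mol
Let x = n(KCl), y = n(KBr).
Titrant: 1x + 1y = 6.617 × 10^-3;  mass: 74.55x + 119.00y = 0.6398
Solving, x = 3.320 × 10^-3 mol, y = 3.297 × 10^-3 mol
mass of KCl = 3.320 × 10^-3 × 74.55 = 0.2475 g
% KCl = 0.2475 / 0.6398 × 100 = 38.68 %

38.68 %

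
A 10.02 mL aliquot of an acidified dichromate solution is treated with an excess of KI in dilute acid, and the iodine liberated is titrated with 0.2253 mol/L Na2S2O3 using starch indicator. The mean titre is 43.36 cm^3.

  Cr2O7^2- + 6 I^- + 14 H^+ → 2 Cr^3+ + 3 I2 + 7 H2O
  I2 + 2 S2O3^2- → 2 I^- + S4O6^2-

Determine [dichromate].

n(S2O3^2-) = 0.04336 × 0.2253 = 9.769 × 10^-3 mol
n(I2) = n(S2O3^2-)/2 = 4.885 × 10^-3 mol
From the 1:3 ratio, n(Cr2O7^2-) in the aliquot = 1/3 × 4.885 × 10^-3 = 1.628 × 10^-3 mol
[Cr2O7^2-] = 1.628 × 10^-3 / 0.01002 = 0.1625 mol/L

0.1625 mol/L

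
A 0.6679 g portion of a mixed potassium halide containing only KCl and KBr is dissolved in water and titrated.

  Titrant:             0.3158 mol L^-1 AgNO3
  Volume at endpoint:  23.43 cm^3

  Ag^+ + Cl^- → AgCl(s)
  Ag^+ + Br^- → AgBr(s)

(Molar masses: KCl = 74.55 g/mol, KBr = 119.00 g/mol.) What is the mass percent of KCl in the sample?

n(AgNO3) = 0.02343 × 0.3158 = 7.399 × 10^-3 mol
Let x = n(KCl), y = n(KBr).
Titrant: 1x + 1y = 7.399 × 10^-3;  mass: 74.55x + 119.00y = 0.6679
Solving, x = 4.783 × 10^-3 mol, y = 2.616 × 10^-3 mol
mass of KCl = 4.783 × 10^-3 × 74.55 = 0.3566 g
% KCl = 0.3566 / 0.6679 × 100 = 53.39 %

53.39 %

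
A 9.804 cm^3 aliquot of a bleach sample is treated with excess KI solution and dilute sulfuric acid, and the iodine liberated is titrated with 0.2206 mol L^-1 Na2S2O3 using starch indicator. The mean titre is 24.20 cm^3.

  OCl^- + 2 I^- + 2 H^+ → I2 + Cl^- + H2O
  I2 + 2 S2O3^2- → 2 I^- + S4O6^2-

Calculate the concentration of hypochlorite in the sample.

n(S2O3^2-) = 0.02420 × 0.2206 = 5.339 × 10^-3 mol
n(I2) = n(S2O3^2-)/2 = 2.669 × 10^-3 mol
n(OCl^-) in the aliquot = 2.669 × 10^-3 mol (1:1 ratio)
[OCl^-] = 2.669 × 10^-3 / 0.009804 = 0.2723 mol/L

0.2723 mol/L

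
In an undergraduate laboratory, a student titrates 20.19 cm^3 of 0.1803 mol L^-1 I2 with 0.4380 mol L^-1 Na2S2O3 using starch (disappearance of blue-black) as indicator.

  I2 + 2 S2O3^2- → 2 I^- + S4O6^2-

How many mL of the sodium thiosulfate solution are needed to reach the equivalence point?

16.62 mL

n(I2) = 0.02019 L × 0.1803 mol/L = 3.640 × 10^-3 mol
From the 2:1 stoichiometry, n(Na2S2O3) = 2/1 × 3.640 × 10^-3 = 7.281 × 10^-3 mol
V(Na2S2O3) = 7.281 × 10^-3 mol / 0.4380 mol/L = 0.01662 L = 16.62 mL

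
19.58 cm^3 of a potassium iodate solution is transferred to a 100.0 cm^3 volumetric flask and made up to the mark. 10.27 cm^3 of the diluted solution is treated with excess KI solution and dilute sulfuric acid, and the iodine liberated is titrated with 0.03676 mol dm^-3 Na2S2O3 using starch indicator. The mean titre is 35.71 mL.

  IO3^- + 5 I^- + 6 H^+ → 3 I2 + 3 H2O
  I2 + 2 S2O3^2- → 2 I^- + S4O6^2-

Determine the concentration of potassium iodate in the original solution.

n(S2O3^2-) = 0.03571 × 0.03676 = 1.313 × 10^-3 mol
n(I2) = n(S2O3^2-)/2 = 6.563 × 10^-4 mol
From the 1:3 ratio, n(IO3^-) in the aliquot = 1/3 × 6.563 × 10^-4 = 2.188 × 10^-4 mol
[IO3^-]_dilute = 2.188 × 10^-4 / 0.01027 = 0.02130 mol/L
[IO3^-]_original = 0.02130 × 100.0/19.58 = 0.1088 mol/L

0.1088 mol/L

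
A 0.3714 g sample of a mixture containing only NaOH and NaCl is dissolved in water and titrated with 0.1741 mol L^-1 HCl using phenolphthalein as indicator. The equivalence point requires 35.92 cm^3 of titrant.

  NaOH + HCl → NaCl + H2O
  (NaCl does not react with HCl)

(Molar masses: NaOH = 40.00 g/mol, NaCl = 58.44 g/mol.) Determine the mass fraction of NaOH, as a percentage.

67.35 %

n(HCl) = 0.03592 × 0.1741 = 6.254 × 10^-3 mol
Let x = n(NaOH), y = n(NaCl).
Titrant: 1x = 6.254 × 10^-3;  mass: 40.00x + 58.44y = 0.3714
Solving, x = 6.254 × 10^-3 mol, y = 2.075 × 10^-3 mol
mass of NaOH = 6.254 × 10^-3 × 40.00 = 0.2501 g
% NaOH = 0.2501 / 0.3714 × 100 = 67.35 %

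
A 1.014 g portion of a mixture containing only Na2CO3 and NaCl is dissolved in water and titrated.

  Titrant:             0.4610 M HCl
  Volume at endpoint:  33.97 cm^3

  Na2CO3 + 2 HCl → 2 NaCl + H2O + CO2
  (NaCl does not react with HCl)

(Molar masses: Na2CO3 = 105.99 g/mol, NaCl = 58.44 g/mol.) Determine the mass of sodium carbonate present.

n(HCl) = 0.03397 × 0.4610 = 0.01566 mol
Let x = n(Na2CO3), y = n(NaCl).
Titrant: 2x = 0.01566;  mass: 105.99x + 58.44y = 1.014
Solving, x = 7.830 × 10^-3 mol, y = 3.150 × 10^-3 mol
mass of Na2CO3 = 7.830 × 10^-3 × 105.99 = 0.8299 g

0.8299 g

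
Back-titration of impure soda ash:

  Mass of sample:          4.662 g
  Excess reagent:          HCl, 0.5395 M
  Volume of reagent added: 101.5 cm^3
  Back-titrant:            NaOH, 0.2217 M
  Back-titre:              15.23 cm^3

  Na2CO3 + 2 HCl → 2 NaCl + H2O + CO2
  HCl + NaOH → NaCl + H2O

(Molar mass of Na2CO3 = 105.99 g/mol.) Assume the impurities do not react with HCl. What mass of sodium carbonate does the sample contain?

2.723 g

n(HCl) added = 0.1015 × 0.5395 = 0.05476 mol
n(NaOH) used in back-titration = 0.01523 × 0.2217 = 3.376 × 10^-3 mol
n(HCl) left over = 3.376 × 10^-3 mol (1:1 ratio)
n(HCl) consumed by analyte = 0.05476 − 3.376 × 10^-3 = 0.05138 mol
From the 1:2 ratio, n(Na2CO3) = 1/2 × 0.05138 = 0.02569 mol
mass of Na2CO3 = 0.02569 × 105.99 = 2.723 g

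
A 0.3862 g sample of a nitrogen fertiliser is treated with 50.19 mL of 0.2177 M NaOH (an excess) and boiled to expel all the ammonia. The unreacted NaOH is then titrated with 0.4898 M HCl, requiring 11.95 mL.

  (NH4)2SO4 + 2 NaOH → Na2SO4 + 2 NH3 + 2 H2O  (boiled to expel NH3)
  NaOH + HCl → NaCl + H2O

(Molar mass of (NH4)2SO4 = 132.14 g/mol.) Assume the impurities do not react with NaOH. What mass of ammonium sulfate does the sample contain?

n(NaOH) added = 0.05019 × 0.2177 = 0.01093 mol
n(HCl) used in back-titration = 0.01195 × 0.4898 = 5.853 × 10^-3 mol
n(NaOH) left over = 5.853 × 10^-3 mol (1:1 ratio)
n(NaOH) consumed by analyte = 0.01093 − 5.853 × 10^-3 = 5.073 × 10^-3 mol
From the 1:2 ratio, n((NH4)2SO4) = 1/2 × 5.073 × 10^-3 = 2.537 × 10^-3 mol
mass of (NH4)2SO4 = 2.537 × 10^-3 × 132.14 = 0.3352 g

0.3352 g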